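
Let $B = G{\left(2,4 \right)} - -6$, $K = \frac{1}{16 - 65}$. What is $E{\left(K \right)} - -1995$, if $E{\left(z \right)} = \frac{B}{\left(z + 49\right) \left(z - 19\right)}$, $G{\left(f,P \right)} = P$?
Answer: $\frac{446239199}{223680} \approx 1995.0$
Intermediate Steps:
$K = - \frac{1}{49}$ ($K = \frac{1}{-49} = - \frac{1}{49} \approx -0.020408$)
$B = 10$ ($B = 4 - -6 = 4 + 6 = 10$)
$E{\left(z \right)} = \frac{10}{\left(-19 + z\right) \left(49 + z\right)}$ ($E{\left(z \right)} = \frac{10}{\left(z + 49\right) \left(z - 19\right)} = \frac{10}{\left(49 + z\right) \left(-19 + z\right)} = \frac{10}{\left(-19 + z\right) \left(49 + z\right)}$)
$E{\left(K \right)} - -1995 = \frac{10}{-931 + \left(- \frac{1}{49}\right)^{2} + 30 \left(- \frac{1}{49}\right)} - -1995 = \frac{10}{-931 + \frac{1}{2401} - \frac{30}{49}} + 1995 = \frac{10}{- \frac{2236800}{2401}} + 1995 = 10 \left(- \frac{2401}{2236800}\right) + 1995 = - \frac{2401}{223680} + 1995 = \frac{446239199}{223680}$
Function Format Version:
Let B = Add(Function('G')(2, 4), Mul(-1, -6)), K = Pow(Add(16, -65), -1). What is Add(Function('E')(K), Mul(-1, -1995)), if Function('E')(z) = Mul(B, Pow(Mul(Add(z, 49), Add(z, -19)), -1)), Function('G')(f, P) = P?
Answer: Rational(446239199, 223680) ≈ 1995.0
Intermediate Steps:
K = Rational(-1, 49) (K = Pow(-49, -1) = Rational(-1, 49) ≈ -0.020408)
B = 10 (B = Add(4, Mul(-1, -6)) = Add(4, 6) = 10)
Function('E')(z) = Mul(10, Pow(Add(-19, z), -1), Pow(Add(49, z), -1)) (Function('E')(z) = Mul(10, Pow(Mul(Add(z, 49), Add(z, -19)), -1)) = Mul(10, Pow(Mul(Add(49, z), Add(-19, z)), -1)) = Mul(10, Pow(Mul(Add(-19, z), Add(49, z)), -1)) = Mul(10, Mul(Pow(Add(-19, z), -1), Pow(Add(49, z), -1))) = Mul(10, Pow(Add(-19, z), -1), Pow(Add(49, z), -1)))
Add(Function('E')(K), Mul(-1, -1995)) = Add(Mul(10, Pow(Add(-931, Pow(Rational(-1, 49), 2), Mul(30, Rational(-1, 49))), -1)), Mul(-1, -1995)) = Add(Mul(10, Pow(Add(-931, Rational(1, 2401), Rational(-30, 49)), -1)), 1995) = Add(Mul(10, Pow(Rational(-2236800, 2401), -1)), 1995) = Add(Mul(10, Rational(-2401, 2236800)), 1995) = Add(Rational(-2401, 223680), 1995) = Rational(446239199, 223680)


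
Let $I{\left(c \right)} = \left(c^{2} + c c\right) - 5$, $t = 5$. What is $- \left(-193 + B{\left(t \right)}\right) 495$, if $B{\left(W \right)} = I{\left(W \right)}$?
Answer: $73260$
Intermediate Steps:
$I{\left(c \right)} = -5 + 2 c^{2}$ ($I{\left(c \right)} = \left(c^{2} + c^{2}\right) - 5 = 2 c^{2} - 5 = -5 + 2 c^{2}$)
$B{\left(W \right)} = -5 + 2 W^{2}$
$- \left(-193 + B{\left(t \right)}\right) 495 = - \left(-193 - \left(5 - 2 \cdot 5^{2}\right)\right) 495 = - \left(-193 + \left(-5 + 2 \cdot 25\right)\right) 495 = - \left(-193 + \left(-5 + 50\right)\right) 495 = - \left(-193 + 45\right) 495 = - \left(-148\right) 495 = \left(-1\right) \left(-73260\right) = 73260$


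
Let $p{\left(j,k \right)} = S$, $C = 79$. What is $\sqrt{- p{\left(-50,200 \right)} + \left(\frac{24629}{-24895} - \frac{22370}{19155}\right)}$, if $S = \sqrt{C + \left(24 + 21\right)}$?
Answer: $\frac{\sqrt{-19621409548365105 - 18191920977670050 \sqrt{31}}}{95372745} \approx 3.6459 i$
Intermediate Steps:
$S = 2 \sqrt{31}$ ($S = \sqrt{79 + \left(24 + 21\right)} = \sqrt{79 + 45} = \sqrt{124} = 2 \sqrt{31} \approx 11.136$)
$p{\left(j,k \right)} = 2 \sqrt{31}$
$\sqrt{- p{\left(-50,200 \right)} + \left(\frac{24629}{-24895} - \frac{22370}{19155}\right)} = \sqrt{- 2 \sqrt{31} + \left(\frac{24629}{-24895} - \frac{22370}{19155}\right)} = \sqrt{- 2 \sqrt{31} + \left(24629 \left(- \frac{1}{24895}\right) - \frac{4474}{3831}\right)} = \sqrt{- 2 \sqrt{31} - \frac{205733929}{95372745}} = \sqrt{- \frac{205733929}{95372745} - 2 \sqrt{31}}$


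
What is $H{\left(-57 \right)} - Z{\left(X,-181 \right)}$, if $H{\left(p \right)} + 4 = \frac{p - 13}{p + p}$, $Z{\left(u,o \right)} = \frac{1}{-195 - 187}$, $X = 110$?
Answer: $- \frac{73669}{21774} \approx -3.3833$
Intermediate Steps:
$Z{\left(u,o \right)} = - \frac{1}{382}$ ($Z{\left(u,o \right)} = \frac{1}{-382} = - \frac{1}{382}$)
$H{\left(p \right)} = -4 + \frac{-13 + p}{2 p}$ ($H{\left(p \right)} = -4 + \frac{p - 13}{p + p} = -4 + \frac{-13 + p}{2 p}$)
$H{\left(-57 \right)} - Z{\left(X,-181 \right)} = \frac{-13 - -399}{2 \left(-57\right)} - - \frac{1}{382} = \frac{1}{2} \left(- \frac{1}{57}\right) \left(-13 + 399\right) + \frac{1}{382} = \frac{1}{2} \left(- \frac{1}{57}\right) 386 + \frac{1}{382} = - \frac{193}{57} + \frac{1}{382} = - \frac{73669}{21774}$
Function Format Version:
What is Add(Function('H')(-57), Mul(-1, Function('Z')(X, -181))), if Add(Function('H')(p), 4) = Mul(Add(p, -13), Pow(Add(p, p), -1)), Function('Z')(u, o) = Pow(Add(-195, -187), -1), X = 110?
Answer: Rational(-73669, 21774) ≈ -3.3833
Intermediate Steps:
Function('Z')(u, o) = Rational(-1, 382) (Function('Z')(u, o) = Pow(-382, -1) = Rational(-1, 382))
Function('H')(p) = Add(-4, Mul(Rational(1, 2), Pow(p, -1), Add(-13, p))) (Function('H')(p) = Add(-4, Mul(Add(p, -13), Pow(Add(p, p), -1))) = Add(-4, Mul(Add(-13, p), Pow(Mul(2, p), -1))) = Add(-4, Mul(Add(-13, p), Mul(Rational(1, 2), Pow(p, -1)))) = Add(-4, Mul(Rational(1, 2), Pow(p, -1), Add(-13, p))))
Add(Function('H')(-57), Mul(-1, Function('Z')(X, -181))) = Add(Mul(Rational(1, 2), Pow(-57, -1), Add(-13, Mul(-7, -57))), Mul(-1, Rational(-1, 382))) = Add(Mul(Rational(1, 2), Rational(-1, 57), Add(-13, 399)), Rational(1, 382)) = Add(Mul(Rational(1, 2), Rational(-1, 57), 386), Rational(1, 382)) = Add(Rational(-193, 57), Rational(1, 382)) = Rational(-73669, 21774)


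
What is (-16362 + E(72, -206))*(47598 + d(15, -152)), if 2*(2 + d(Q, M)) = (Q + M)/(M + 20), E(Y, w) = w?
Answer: -26023111151/33 ≈ -7.8858e+8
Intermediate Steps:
d(Q, M) = -2 + (M + Q)/(2*(20 + M)) (d(Q, M) = -2 + ((Q + M)/(M + 20))/2 = -2 + ((M + Q)/(20 + M))/2 = -2 + (M + Q)/(2*(20 + M)))
(-16362 + E(72, -206))*(47598 + d(15, -152)) = (-16362 - 206)*(47598 + (-80 + 15 - 3*(-152))/(2*(20 - 152))) = -16568*(47598 + (½)*(-80 + 15 + 456)/(-132)) = -16568*(47598 + (½)*(-1/132)*391) = -16568*(47598 - 391/264) = -16568*12565481/264 = -26023111151/33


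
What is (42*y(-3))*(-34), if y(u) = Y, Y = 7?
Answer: -9996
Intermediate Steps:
y(u) = 7
(42*y(-3))*(-34) = (42*7)*(-34) = 294*(-34) = -9996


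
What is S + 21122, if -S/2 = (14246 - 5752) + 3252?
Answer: -2370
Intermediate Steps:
S = -23492 (S = -2*((14246 - 5752) + 3252) = -2*(8494 + 3252) = -2*11746 = -23492)
S + 21122 = -23492 + 21122 = -2370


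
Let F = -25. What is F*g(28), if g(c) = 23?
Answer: -575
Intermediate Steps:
F*g(28) = -25*23 = -575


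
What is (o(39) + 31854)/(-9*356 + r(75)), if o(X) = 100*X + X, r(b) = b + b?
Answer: -11931/1018 ≈ -11.720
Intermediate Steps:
r(b) = 2*b
o(X) = 101*X
(o(39) + 31854)/(-9*356 + r(75)) = (101*39 + 31854)/(-9*356 + 2*75) = (3939 + 31854)/(-3204 + 150) = 35793/(-3054) = 35793*(-1/3054) = -11931/1018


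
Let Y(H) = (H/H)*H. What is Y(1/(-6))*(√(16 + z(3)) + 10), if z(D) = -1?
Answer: -5/3 - √15/6 ≈ -2.3122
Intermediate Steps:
Y(H) = H (Y(H) = 1*H = H)
Y(1/(-6))*(√(16 + z(3)) + 10) = (√(16 - 1) + 10)/(-6) = -(√15 + 10)/6 = -(10 + √15)/6 = -5/3 - √15/6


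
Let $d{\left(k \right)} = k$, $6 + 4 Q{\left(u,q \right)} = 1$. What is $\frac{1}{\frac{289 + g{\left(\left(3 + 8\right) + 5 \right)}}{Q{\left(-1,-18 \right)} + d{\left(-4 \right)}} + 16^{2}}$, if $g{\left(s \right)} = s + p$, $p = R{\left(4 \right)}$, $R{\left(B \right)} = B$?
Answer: $\frac{7}{1380} \approx 0.0050725$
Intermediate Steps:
$Q{\left(u,q \right)} = - \frac{5}{4}$ ($Q{\left(u,q \right)} = - \frac{3}{2} + \frac{1}{4} \cdot 1 = - \frac{3}{2} + \frac{1}{4} = - \frac{5}{4}$)
$p = 4$
$g{\left(s \right)} = 4 + s$ ($g{\left(s \right)} = s + 4 = 4 + s$)
$\frac{1}{\frac{289 + g{\left(\left(3 + 8\right) + 5 \right)}}{Q{\left(-1,-18 \right)} + d{\left(-4 \right)}} + 16^{2}} = \frac{1}{\frac{289 + \left(4 + \left(\left(3 + 8\right) + 5\right)\right)}{- \frac{5}{4} - 4} + 16^{2}} = \frac{1}{\frac{289 + \left(4 + \left(11 + 5\right)\right)}{- \frac{21}{4}} + 256} = \frac{1}{\left(289 + \left(4 + 16\right)\right) \left(- \frac{4}{21}\right) + 256} = \frac{1}{\left(289 + 20\right) \left(- \frac{4}{21}\right) + 256} = \frac{1}{309 \left(- \frac{4}{21}\right) + 256} = \frac{1}{- \frac{412}{7} + 256} = \frac{1}{\frac{1380}{7}} = \frac{7}{1380}$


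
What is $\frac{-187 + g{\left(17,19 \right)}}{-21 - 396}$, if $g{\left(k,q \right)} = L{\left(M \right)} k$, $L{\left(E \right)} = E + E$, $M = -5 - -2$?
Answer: $\frac{289}{417} \approx 0.69305$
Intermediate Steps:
$M = -3$ ($M = -5 + 2 = -3$)
$L{\left(E \right)} = 2 E$
$g{\left(k,q \right)} = - 6 k$ ($g{\left(k,q \right)} = 2 \left(-3\right) k = - 6 k$)
$\frac{-187 + g{\left(17,19 \right)}}{-21 - 396} = \frac{-187 - 102}{-21 - 396} = \frac{-187 - 102}{-417} = \left(-289\right) \left(- \frac{1}{417}\right) = \frac{289}{417}$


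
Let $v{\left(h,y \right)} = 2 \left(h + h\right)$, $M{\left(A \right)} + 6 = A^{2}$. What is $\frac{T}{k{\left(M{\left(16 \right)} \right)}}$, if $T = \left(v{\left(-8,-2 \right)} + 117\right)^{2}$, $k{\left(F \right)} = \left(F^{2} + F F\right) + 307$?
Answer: $\frac{425}{7371} \approx 0.057658$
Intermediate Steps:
$M{\left(A \right)} = -6 + A^{2}$
$k{\left(F \right)} = 307 + 2 F^{2}$ ($k{\left(F \right)} = \left(F^{2} + F^{2}\right) + 307 = 2 F^{2} + 307 = 307 + 2 F^{2}$)
$v{\left(h,y \right)} = 4 h$ ($v{\left(h,y \right)} = 2 \cdot 2 h = 4 h$)
$T = 7225$ ($T = \left(4 \left(-8\right) + 117\right)^{2} = \left(-32 + 117\right)^{2} = 85^{2} = 7225$)
$\frac{T}{k{\left(M{\left(16 \right)} \right)}} = \frac{7225}{307 + 2 \left(-6 + 16^{2}\right)^{2}} = \frac{7225}{307 + 2 \left(-6 + 256\right)^{2}} = \frac{7225}{307 + 2 \cdot 250^{2}} = \frac{7225}{307 + 2 \cdot 62500} = \frac{7225}{307 + 125000} = \frac{7225}{125307} = 7225 \cdot \frac{1}{125307} = \frac{425}{7371}$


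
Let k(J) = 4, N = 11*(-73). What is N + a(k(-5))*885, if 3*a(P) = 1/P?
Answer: -2917/4 ≈ -729.25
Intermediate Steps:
N = -803
a(P) = 1/(3*P)
N + a(k(-5))*885 = -803 + ((⅓)/4)*885 = -803 + ((⅓)*(¼))*885 = -803 + (1/12)*885 = -803 + 295/4 = -2917/4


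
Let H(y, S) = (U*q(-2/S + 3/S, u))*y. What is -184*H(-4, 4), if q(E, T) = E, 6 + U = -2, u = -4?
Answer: -1472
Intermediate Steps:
U = -8 (U = -6 - 2 = -8)
H(y, S) = -8*y/S (H(y, S) = (-8*(-2/S + 3/S))*y = (-8/S)*y = -8*y/S)
-184*H(-4, 4) = -(-1472)*(-4)/4 = -184*8 = -1472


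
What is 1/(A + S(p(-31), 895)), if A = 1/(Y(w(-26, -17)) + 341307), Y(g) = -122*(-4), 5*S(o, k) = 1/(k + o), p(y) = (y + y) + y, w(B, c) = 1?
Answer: 274119590/69161 ≈ 3963.5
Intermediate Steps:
p(y) = 3*y (p(y) = 2*y + y = 3*y)
S(o, k) = 1/(5*(k + o))
Y(g) = 488
A = 1/341795 (A = 1/(488 + 341307) = 1/341795 ≈ 2.9257e-6)
1/(A + S(p(-31), 895)) = 1/(1/341795 + 1/(5*(895 + 3*(-31)))) = 1/(1/341795 + 1/(5*(895 - 93))) = 1/(1/341795 + (1/5)/802) = 1/(1/341795 + (1/5)*(1/802)) = 1/(1/341795 + 1/4010) = 1/(69161/274119590) = 274119590/69161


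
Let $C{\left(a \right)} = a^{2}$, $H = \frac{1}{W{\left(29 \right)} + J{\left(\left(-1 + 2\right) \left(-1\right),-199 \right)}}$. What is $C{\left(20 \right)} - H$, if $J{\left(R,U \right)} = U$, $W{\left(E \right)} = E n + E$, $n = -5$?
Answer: $\frac{126001}{315} \approx 400.0$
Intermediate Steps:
$W{\left(E \right)} = - 4 E$ ($W{\left(E \right)} = E \left(-5\right) + E = - 5 E + E = - 4 E$)
$H = - \frac{1}{315}$ ($H = \frac{1}{\left(-4\right) 29 - 199} = \frac{1}{-116 - 199} = \frac{1}{-315} = - \frac{1}{315} \approx -0.0031746$)
$C{\left(20 \right)} - H = 20^{2} - - \frac{1}{315} = 400 + \frac{1}{315} = \frac{126001}{315}$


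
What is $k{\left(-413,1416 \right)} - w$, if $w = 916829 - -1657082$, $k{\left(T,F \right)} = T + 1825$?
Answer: $-2572499$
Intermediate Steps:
$k{\left(T,F \right)} = 1825 + T$
$w = 2573911$ ($w = 916829 + 1657082 = 2573911$)
$k{\left(-413,1416 \right)} - w = \left(1825 - 413\right) - 2573911 = 1412 - 2573911 = -2572499$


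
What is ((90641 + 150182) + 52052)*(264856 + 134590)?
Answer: 116987747250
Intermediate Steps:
((90641 + 150182) + 52052)*(264856 + 134590) = (240823 + 52052)*399446 = 292875*399446 = 116987747250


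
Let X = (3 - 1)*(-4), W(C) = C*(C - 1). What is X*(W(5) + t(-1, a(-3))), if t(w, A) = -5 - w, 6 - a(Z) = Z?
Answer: -128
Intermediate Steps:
W(C) = C*(-1 + C)
X = -8 (X = 2*(-4) = -8)
a(Z) = 6 - Z
X*(W(5) + t(-1, a(-3))) = -8*(5*(-1 + 5) + (-5 - 1*(-1))) = -8*(5*4 + (-5 + 1)) = -8*(20 - 4) = -8*16 = -128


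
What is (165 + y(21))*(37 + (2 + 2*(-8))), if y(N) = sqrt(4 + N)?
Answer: 3910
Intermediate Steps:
(165 + y(21))*(37 + (2 + 2*(-8))) = (165 + sqrt(4 + 21))*(37 + (2 + 2*(-8))) = (165 + sqrt(25))*(37 + (2 - 16)) = (165 + 5)*(37 - 14) = 170*23 = 3910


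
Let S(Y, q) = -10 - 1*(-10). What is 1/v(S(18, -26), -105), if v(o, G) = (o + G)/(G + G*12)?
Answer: 13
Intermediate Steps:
S(Y, q) = 0 (S(Y, q) = -10 + 10 = 0)
v(o, G) = (G + o)/(13*G) (v(o, G) = (G + o)/(G + 12*G) = (G + o)/((13*G)) = (G + o)*(1/(13*G)) = (G + o)/(13*G))
1/v(S(18, -26), -105) = 1/((1/13)*(-105 + 0)/(-105)) = 1/((1/13)*(-1/105)*(-105)) = 1/(1/13) = 13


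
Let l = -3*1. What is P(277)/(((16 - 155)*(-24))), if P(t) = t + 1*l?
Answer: 137/1668 ≈ 0.082134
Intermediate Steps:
l = -3
P(t) = -3 + t (P(t) = t + 1*(-3) = t - 3 = -3 + t)
P(277)/(((16 - 155)*(-24))) = (-3 + 277)/(((16 - 155)*(-24))) = 274/((-139*(-24))) = 274/3336 = 274*(1/3336) = 137/1668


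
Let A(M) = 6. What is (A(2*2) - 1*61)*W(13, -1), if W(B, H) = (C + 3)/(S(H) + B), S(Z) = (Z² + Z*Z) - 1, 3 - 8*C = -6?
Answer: -1815/112 ≈ -16.205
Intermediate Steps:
C = 9/8 (C = 3/8 - ⅛*(-6) = 3/8 + ¾ = 9/8 ≈ 1.1250)
S(Z) = -1 + 2*Z² (S(Z) = (Z² + Z²) - 1 = 2*Z² - 1 = -1 + 2*Z²)
W(B, H) = 33/(8*(-1 + B + 2*H²)) (W(B, H) = (9/8 + 3)/((-1 + 2*H²) + B) = 33/(8*(-1 + B + 2*H²)))
(A(2*2) - 1*61)*W(13, -1) = (6 - 1*61)*(33/(8*(-1 + 13 + 2*(-1)²))) = (6 - 61)*(33/(8*(-1 + 13 + 2*1))) = -1815/(8*(-1 + 13 + 2)) = -1815/(8*14) = -55*33/112 = -1815/112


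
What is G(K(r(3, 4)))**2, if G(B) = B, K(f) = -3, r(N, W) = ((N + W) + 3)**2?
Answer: 9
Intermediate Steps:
r(N, W) = (3 + N + W)**2
G(K(r(3, 4)))**2 = (-3)**2 = 9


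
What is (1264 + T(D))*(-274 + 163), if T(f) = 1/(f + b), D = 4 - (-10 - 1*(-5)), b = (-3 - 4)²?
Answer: -8137743/58 ≈ -1.4031e+5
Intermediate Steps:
b = 49 (b = (-7)² = 49)
D = 9 (D = 4 - (-10 + 5) = 4 - 1*(-5) = 4 + 5 = 9)
T(f) = 1/(49 + f) (T(f) = 1/(f + 49) = 1/(49 + f))
(1264 + T(D))*(-274 + 163) = (1264 + 1/(49 + 9))*(-274 + 163) = (1264 + 1/58)*(-111) = (73313/58)*(-111) = -8137743/58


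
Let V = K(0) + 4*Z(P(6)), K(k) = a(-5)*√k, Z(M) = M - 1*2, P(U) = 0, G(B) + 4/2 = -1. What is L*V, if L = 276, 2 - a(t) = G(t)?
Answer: -2208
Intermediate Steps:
G(B) = -3 (G(B) = -2 - 1 = -3)
Z(M) = -2 + M (Z(M) = M - 2 = -2 + M)
a(t) = 5 (a(t) = 2 - 1*(-3) = 2 + 3 = 5)
K(k) = 5*√k
V = -8 (V = 5*√0 + 4*(-2 + 0) = 5*0 + 4*(-2) = 0 - 8 = -8)
L*V = 276*(-8) = -2208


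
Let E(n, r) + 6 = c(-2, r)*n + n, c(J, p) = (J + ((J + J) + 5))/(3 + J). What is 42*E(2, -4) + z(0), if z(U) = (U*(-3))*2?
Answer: -252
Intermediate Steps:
c(J, p) = (5 + 3*J)/(3 + J) (c(J, p) = (J + (2*J + 5))/(3 + J) = (J + (5 + 2*J))/(3 + J) = (5 + 3*J)/(3 + J))
E(n, r) = -6 (E(n, r) = -6 + (((5 + 3*(-2))/(3 - 2))*n + n) = -6 + (((5 - 6)/1)*n + n) = -6 + ((1*(-1))*n + n) = -6 + (-n + n) = -6 + 0 = -6)
z(U) = -6*U (z(U) = -3*U*2 = -6*U)
42*E(2, -4) + z(0) = 42*(-6) - 6*0 = -252 + 0 = -252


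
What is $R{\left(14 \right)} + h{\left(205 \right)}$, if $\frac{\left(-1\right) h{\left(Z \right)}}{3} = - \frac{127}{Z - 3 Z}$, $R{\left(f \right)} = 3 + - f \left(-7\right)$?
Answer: $\frac{41029}{410} \approx 100.07$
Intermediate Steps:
$R{\left(f \right)} = 3 + 7 f$
$h{\left(Z \right)} = - \frac{381}{2 Z}$ ($h{\left(Z \right)} = - 3 \left(- \frac{127}{Z - 3 Z}\right) = - 3 \left(- \frac{127}{\left(-2\right) Z}\right) = - 3 \left(- 127 \left(- \frac{1}{2 Z}\right)\right) = - 3 \frac{127}{2 Z} = - \frac{381}{2 Z}$)
$R{\left(14 \right)} + h{\left(205 \right)} = \left(3 + 7 \cdot 14\right) - \frac{381}{2 \cdot 205} = \left(3 + 98\right) - \frac{381}{410} = 101 - \frac{381}{410} = \frac{41029}{410}$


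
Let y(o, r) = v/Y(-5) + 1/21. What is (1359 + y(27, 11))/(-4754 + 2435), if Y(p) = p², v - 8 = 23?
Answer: -714151/1217475 ≈ -0.58658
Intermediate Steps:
v = 31 (v = 8 + 23 = 31)
y(o, r) = 676/525 (y(o, r) = 31/((-5)²) + 1/21 = 31/25 + 1*(1/21) = 31*(1/25) + 1/21 = 31/25 + 1/21 = 676/525)
(1359 + y(27, 11))/(-4754 + 2435) = (1359 + 676/525)/(-4754 + 2435) = (714151/525)/(-2319) = (714151/525)*(-1/2319) = -714151/1217475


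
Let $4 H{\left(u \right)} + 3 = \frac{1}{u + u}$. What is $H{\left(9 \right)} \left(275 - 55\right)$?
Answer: $- \frac{2915}{18} \approx -161.94$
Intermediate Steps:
$H{\left(u \right)} = - \frac{3}{4} + \frac{1}{8 u}$ ($H{\left(u \right)} = - \frac{3}{4} + \frac{1}{4 \left(u + u\right)} = - \frac{3}{4} + \frac{1}{4 \cdot 2 u} = - \frac{3}{4} + \frac{\frac{1}{2} \frac{1}{u}}{4} = - \frac{3}{4} + \frac{1}{8 u}$)
$H{\left(9 \right)} \left(275 - 55\right) = \frac{1 - 54}{8 \cdot 9} \left(275 - 55\right) = \frac{1}{8} \cdot \frac{1}{9} \left(1 - 54\right) \left(275 - 55\right) = \frac{1}{8} \cdot \frac{1}{9} \left(-53\right) 220 = \left(- \frac{53}{72}\right) 220 = - \frac{2915}{18}$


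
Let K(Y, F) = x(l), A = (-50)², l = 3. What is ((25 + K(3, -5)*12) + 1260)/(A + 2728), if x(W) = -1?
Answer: 1273/5228 ≈ 0.24350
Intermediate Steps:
A = 2500
K(Y, F) = -1
((25 + K(3, -5)*12) + 1260)/(A + 2728) = ((25 - 1*12) + 1260)/(2500 + 2728) = ((25 - 12) + 1260)/5228 = (13 + 1260)*(1/5228) = 1273*(1/5228) = 1273/5228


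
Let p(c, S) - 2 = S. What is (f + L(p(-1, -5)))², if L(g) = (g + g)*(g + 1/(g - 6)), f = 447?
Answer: 1951609/9 ≈ 2.1685e+5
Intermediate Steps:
p(c, S) = 2 + S
L(g) = 2*g*(g + 1/(-6 + g)) (L(g) = (2*g)*(g + 1/(-6 + g)) = 2*g*(g + 1/(-6 + g)))
(f + L(p(-1, -5)))² = (447 + 2*(2 - 5)*(1 + (2 - 5)² - 6*(2 - 5))/(-6 + (2 - 5)))² = (447 + 2*(-3)*(1 + (-3)² - 6*(-3))/(-6 - 3))² = (447 + 2*(-3)*(1 + 9 + 18)/(-9))² = (447 + 2*(-3)*(-⅑)*28)² = (447 + 56/3)² = (1397/3)² = 1951609/9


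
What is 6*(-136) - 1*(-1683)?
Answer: 867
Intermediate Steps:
6*(-136) - 1*(-1683) = -816 + 1683 = 867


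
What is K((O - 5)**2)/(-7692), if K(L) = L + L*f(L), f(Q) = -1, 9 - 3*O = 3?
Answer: 0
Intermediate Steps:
O = 2 (O = 3 - 1/3*3 = 3 - 1 = 2)
K(L) = 0 (K(L) = L + L*(-1) = L - L = 0)
K((O - 5)**2)/(-7692) = 0/(-7692) = 0*(-1/7692) = 0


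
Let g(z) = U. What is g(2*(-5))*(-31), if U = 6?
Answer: -186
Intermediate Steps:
g(z) = 6
g(2*(-5))*(-31) = 6*(-31) = -186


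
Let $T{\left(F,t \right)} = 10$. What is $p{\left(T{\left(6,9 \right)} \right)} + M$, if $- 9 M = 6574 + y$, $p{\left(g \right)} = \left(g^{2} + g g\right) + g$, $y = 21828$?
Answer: $- \frac{26512}{9} \approx -2945.8$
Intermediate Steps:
$p{\left(g \right)} = g + 2 g^{2}$ ($p{\left(g \right)} = \left(g^{2} + g^{2}\right) + g = 2 g^{2} + g = g + 2 g^{2}$)
$M = - \frac{28402}{9}$ ($M = - \frac{6574 + 21828}{9} = \left(- \frac{1}{9}\right) 28402 = - \frac{28402}{9} \approx -3155.8$)
$p{\left(T{\left(6,9 \right)} \right)} + M = 10 \left(1 + 2 \cdot 10\right) - \frac{28402}{9} = 10 \left(1 + 20\right) - \frac{28402}{9} = 10 \cdot 21 - \frac{28402}{9} = 210 - \frac{28402}{9} = - \frac{26512}{9}$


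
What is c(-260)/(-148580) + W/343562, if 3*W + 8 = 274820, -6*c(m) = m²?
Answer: 1311099064/3828483147 ≈ 0.34246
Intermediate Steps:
c(m) = -m²/6
W = 91604 (W = -8/3 + (⅓)*274820 = -8/3 + 274820/3 = 91604)
c(-260)/(-148580) + W/343562 = -⅙*(-260)²/(-148580) + 91604/343562 = -⅙*67600*(-1/148580) + 91604*(1/343562) = -33800/3*(-1/148580) + 45802/171781 = 1690/22287 + 45802/171781 = 1311099064/3828483147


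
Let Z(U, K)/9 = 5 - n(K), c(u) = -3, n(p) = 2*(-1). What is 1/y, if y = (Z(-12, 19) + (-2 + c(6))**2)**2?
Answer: 1/7744 ≈ 0.00012913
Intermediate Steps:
n(p) = -2
Z(U, K) = 63 (Z(U, K) = 9*(5 - 1*(-2)) = 9*(5 + 2) = 9*7 = 63)
y = 7744 (y = (63 + (-2 - 3)**2)**2 = (63 + (-5)**2)**2 = (63 + 25)**2 = 88**2 = 7744)
1/y = 1/7744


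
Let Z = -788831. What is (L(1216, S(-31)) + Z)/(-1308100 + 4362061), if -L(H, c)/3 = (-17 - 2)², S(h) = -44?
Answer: -789914/3053961 ≈ -0.25865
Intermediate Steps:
L(H, c) = -1083 (L(H, c) = -3*(-17 - 2)² = -3*(-19)² = -3*361 = -1083)
(L(1216, S(-31)) + Z)/(-1308100 + 4362061) = (-1083 - 788831)/(-1308100 + 4362061) = -789914/3053961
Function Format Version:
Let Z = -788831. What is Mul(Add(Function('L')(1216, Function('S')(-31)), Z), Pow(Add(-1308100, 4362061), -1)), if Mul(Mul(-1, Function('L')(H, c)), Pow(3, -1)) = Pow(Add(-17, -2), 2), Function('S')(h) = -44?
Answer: Rational(-789914, 3053961) ≈ -0.25865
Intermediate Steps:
Function('L')(H, c) = -1083 (Function('L')(H, c) = Mul(-3, Pow(Add(-17, -2), 2)) = Mul(-3, Pow(-19, 2)) = Mul(-3, 361) = -1083)
Mul(Add(Function('L')(1216, Function('S')(-31)), Z), Pow(Add(-1308100, 4362061), -1)) = Mul(Add(-1083, -788831), Pow(Add(-1308100, 4362061), -1)) = Mul(-789914, Pow(3053961, -1)) = Mul(-789914, Rational(1, 3053961)) = Rational(-789914, 3053961)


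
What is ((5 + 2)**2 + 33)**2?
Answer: 6724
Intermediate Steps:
((5 + 2)**2 + 33)**2 = (7**2 + 33)**2 = (49 + 33)**2 = 82**2 = 6724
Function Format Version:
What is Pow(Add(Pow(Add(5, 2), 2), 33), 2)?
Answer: 6724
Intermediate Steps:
Pow(Add(Pow(Add(5, 2), 2), 33), 2) = Pow(Add(Pow(7, 2), 33), 2) = Pow(Add(49, 33), 2) = Pow(82, 2) = 6724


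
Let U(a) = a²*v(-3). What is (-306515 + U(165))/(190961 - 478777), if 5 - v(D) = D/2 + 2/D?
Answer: 222805/575632 ≈ 0.38706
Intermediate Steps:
v(D) = 5 - 2/D - D/2 (v(D) = 5 - (D/2 + 2/D) = 5 + (-2/D - D/2) = 5 - 2/D - D/2)
U(a) = 43*a²/6 (U(a) = a²*(5 - 2/(-3) - ½*(-3)) = a²*(5 - 2*(-⅓) + 3/2) = a²*(5 + ⅔ + 3/2) = a²*(43/6) = 43*a²/6)
(-306515 + U(165))/(190961 - 478777) = (-306515 + (43/6)*165²)/(190961 - 478777) = (-306515 + (43/6)*27225)/(-287816) = (-306515 + 390225/2)*(-1/287816) = -222805/2*(-1/287816) = 222805/575632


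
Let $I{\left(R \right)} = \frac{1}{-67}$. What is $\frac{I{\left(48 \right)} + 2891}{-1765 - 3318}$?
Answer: $- \frac{193696}{340561} \approx -0.56876$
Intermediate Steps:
$I{\left(R \right)} = - \frac{1}{67}$
$\frac{I{\left(48 \right)} + 2891}{-1765 - 3318} = \frac{- \frac{1}{67} + 2891}{-1765 - 3318} = \frac{193696}{67 \left(-5083\right)} = \frac{193696}{67} \left(- \frac{1}{5083}\right) = - \frac{193696}{340561}$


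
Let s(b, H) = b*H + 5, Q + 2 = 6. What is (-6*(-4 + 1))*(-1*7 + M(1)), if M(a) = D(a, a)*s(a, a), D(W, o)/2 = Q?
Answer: 738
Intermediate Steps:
Q = 4 (Q = -2 + 6 = 4)
s(b, H) = 5 + H*b (s(b, H) = H*b + 5 = 5 + H*b)
D(W, o) = 8 (D(W, o) = 2*4 = 8)
M(a) = 40 + 8*a² (M(a) = 8*(5 + a*a) = 8*(5 + a²) = 40 + 8*a²)
(-6*(-4 + 1))*(-1*7 + M(1)) = (-6*(-4 + 1))*(-1*7 + (40 + 8*1²)) = (-6*(-3))*(-7 + (40 + 8*1)) = 18*(-7 + (40 + 8)) = 18*(-7 + 48) = 18*41 = 738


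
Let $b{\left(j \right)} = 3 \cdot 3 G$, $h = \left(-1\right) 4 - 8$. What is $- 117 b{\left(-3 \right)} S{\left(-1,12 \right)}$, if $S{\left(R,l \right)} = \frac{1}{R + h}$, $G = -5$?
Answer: $-405$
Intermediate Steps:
$h = -12$ ($h = -4 - 8 = -12$)
$b{\left(j \right)} = -45$ ($b{\left(j \right)} = 3 \cdot 3 \left(-5\right) = 9 \left(-5\right) = -45$)
$S{\left(R,l \right)} = \frac{1}{-12 + R}$ ($S{\left(R,l \right)} = \frac{1}{R - 12} = \frac{1}{-12 + R}$)
$- 117 b{\left(-3 \right)} S{\left(-1,12 \right)} = \frac{\left(-117\right) \left(-45\right)}{-12 - 1} = \frac{5265}{-13} = 5265 \left(- \frac{1}{13}\right) = -405$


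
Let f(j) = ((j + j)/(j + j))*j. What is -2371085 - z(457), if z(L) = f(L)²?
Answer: -2579934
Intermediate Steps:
f(j) = j (f(j) = ((2*j)/((2*j)))*j = ((2*j)*(1/(2*j)))*j = 1*j = j)
z(L) = L²
-2371085 - z(457) = -2371085 - 1*457² = -2371085 - 1*208849 = -2371085 - 208849 = -2579934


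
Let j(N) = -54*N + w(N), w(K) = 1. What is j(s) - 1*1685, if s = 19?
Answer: -2710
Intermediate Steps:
j(N) = 1 - 54*N (j(N) = -54*N + 1 = 1 - 54*N)
j(s) - 1*1685 = (1 - 54*19) - 1*1685 = (1 - 1026) - 1685 = -1025 - 1685 = -2710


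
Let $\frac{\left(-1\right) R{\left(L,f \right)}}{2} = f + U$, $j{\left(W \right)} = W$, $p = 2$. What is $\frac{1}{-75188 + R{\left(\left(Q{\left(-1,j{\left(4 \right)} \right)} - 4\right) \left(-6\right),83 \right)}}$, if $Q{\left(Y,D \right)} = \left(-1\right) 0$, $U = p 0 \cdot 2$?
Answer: $- \frac{1}{75354} \approx -1.3271 \cdot 10^{-5}$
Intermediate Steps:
$U = 0$ ($U = 2 \cdot 0 \cdot 2 = 0 \cdot 2 = 0$)
$Q{\left(Y,D \right)} = 0$
$R{\left(L,f \right)} = - 2 f$ ($R{\left(L,f \right)} = - 2 \left(f + 0\right) = - 2 f$)
$\frac{1}{-75188 + R{\left(\left(Q{\left(-1,j{\left(4 \right)} \right)} - 4\right) \left(-6\right),83 \right)}} = \frac{1}{-75188 - 166} = \frac{1}{-75354} = - \frac{1}{75354}$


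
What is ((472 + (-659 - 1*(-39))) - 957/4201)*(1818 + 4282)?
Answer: -3798500500/4201 ≈ -9.0419e+5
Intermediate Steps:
((472 + (-659 - 1*(-39))) - 957/4201)*(1818 + 4282) = ((472 + (-659 + 39)) - 957*1/4201)*6100 = ((472 - 620) - 957/4201)*6100 = (-148 - 957/4201)*6100 = -622705/4201*6100 = -3798500500/4201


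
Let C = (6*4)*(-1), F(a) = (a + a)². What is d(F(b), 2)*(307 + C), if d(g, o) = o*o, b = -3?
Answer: 1132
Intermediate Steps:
F(a) = 4*a² (F(a) = (2*a)² = 4*a²)
d(g, o) = o²
C = -24 (C = 24*(-1) = -24)
d(F(b), 2)*(307 + C) = 2²*(307 - 24) = 4*283 = 1132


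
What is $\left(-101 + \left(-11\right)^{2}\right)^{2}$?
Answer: $400$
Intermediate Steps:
$\left(-101 + \left(-11\right)^{2}\right)^{2} = \left(-101 + 121\right)^{2} = 20^{2} = 400$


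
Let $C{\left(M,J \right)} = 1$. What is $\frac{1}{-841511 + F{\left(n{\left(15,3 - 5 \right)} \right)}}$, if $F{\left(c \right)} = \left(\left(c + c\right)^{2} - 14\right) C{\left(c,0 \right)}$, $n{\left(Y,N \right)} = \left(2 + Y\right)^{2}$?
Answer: $- \frac{1}{507441} \approx -1.9707 \cdot 10^{-6}$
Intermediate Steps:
$F{\left(c \right)} = -14 + 4 c^{2}$ ($F{\left(c \right)} = \left(\left(c + c\right)^{2} - 14\right) 1 = \left(\left(2 c\right)^{2} - 14\right) 1 = \left(4 c^{2} - 14\right) 1 = \left(-14 + 4 c^{2}\right) 1 = -14 + 4 c^{2}$)
$\frac{1}{-841511 + F{\left(n{\left(15,3 - 5 \right)} \right)}} = \frac{1}{-841511 - \left(14 - 4 \left(\left(2 + 15\right)^{2}\right)^{2}\right)} = \frac{1}{-841511 - \left(14 - 4 \left(17^{2}\right)^{2}\right)} = \frac{1}{-841511 - \left(14 - 4 \cdot 289^{2}\right)} = \frac{1}{-841511 + \left(-14 + 4 \cdot 83521\right)} = \frac{1}{-841511 + \left(-14 + 334084\right)} = \frac{1}{-841511 + 334070} = \frac{1}{-507441} = - \frac{1}{507441}$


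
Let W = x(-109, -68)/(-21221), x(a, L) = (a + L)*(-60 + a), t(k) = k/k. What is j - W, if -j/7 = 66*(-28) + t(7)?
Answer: 274396222/21221 ≈ 12930.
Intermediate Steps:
t(k) = 1
x(a, L) = (-60 + a)*(L + a) (x(a, L) = (L + a)*(-60 + a) = (-60 + a)*(L + a))
W = -29913/21221 (W = ((-109)² - 60*(-68) - 60*(-109) - 68*(-109))/(-21221) = (11881 + 4080 + 6540 + 7412)*(-1/21221) = 29913*(-1/21221) = -29913/21221 ≈ -1.4096)
j = 12929 (j = -7*(66*(-28) + 1) = -7*(-1848 + 1) = -7*(-1847) = 12929)
j - W = 12929 - 1*(-29913/21221) = 12929 + 29913/21221 = 274396222/21221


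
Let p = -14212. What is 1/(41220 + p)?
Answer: 1/27008 ≈ 3.7026e-5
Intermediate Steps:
1/(41220 + p) = 1/(41220 - 14212) = 1/27008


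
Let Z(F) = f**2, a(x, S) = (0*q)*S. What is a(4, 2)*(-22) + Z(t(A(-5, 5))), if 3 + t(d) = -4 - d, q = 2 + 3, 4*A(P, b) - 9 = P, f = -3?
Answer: 9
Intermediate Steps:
A(P, b) = 9/4 + P/4
q = 5
a(x, S) = 0 (a(x, S) = (0*5)*S = 0*S = 0)
t(d) = -7 - d (t(d) = -3 + (-4 - d) = -7 - d)
Z(F) = 9 (Z(F) = (-3)**2 = 9)
a(4, 2)*(-22) + Z(t(A(-5, 5))) = 0*(-22) + 9 = 0 + 9 = 9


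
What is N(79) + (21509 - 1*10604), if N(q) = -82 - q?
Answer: 10744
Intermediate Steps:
N(79) + (21509 - 1*10604) = (-82 - 1*79) + (21509 - 1*10604) = (-82 - 79) + (21509 - 10604) = -161 + 10905 = 10744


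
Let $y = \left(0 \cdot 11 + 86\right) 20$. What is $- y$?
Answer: $-1720$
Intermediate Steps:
$y = 1720$ ($y = \left(0 + 86\right) 20 = 86 \cdot 20 = 1720$)
$- y = \left(-1\right) 1720 = -1720$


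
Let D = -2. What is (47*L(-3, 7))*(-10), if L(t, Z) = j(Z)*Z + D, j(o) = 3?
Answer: -8930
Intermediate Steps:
L(t, Z) = -2 + 3*Z (L(t, Z) = 3*Z - 2 = -2 + 3*Z)
(47*L(-3, 7))*(-10) = (47*(-2 + 3*7))*(-10) = (47*(-2 + 21))*(-10) = (47*19)*(-10) = 893*(-10) = -8930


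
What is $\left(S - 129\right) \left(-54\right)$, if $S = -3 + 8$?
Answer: $6696$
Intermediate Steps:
$S = 5$
$\left(S - 129\right) \left(-54\right) = \left(5 - 129\right) \left(-54\right) = \left(-124\right) \left(-54\right) = 6696$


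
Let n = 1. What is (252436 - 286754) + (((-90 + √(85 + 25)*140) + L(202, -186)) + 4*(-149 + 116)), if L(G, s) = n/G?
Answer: -6977079/202 + 140*√110 ≈ -33072.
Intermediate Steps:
L(G, s) = 1/G
(252436 - 286754) + (((-90 + √(85 + 25)*140) + L(202, -186)) + 4*(-149 + 116)) = (252436 - 286754) + (((-90 + √(85 + 25)*140) + 1/202) + 4*(-149 + 116)) = -34318 + (((-90 + √110*140) + 1/202) + 4*(-33)) = -34318 + (((-90 + 140*√110) + 1/202) - 132) = -34318 + ((-18179/202 + 140*√110) - 132) = -34318 + (-44843/202 + 140*√110) = -6977079/202 + 140*√110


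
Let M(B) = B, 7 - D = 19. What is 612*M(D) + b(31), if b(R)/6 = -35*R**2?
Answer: -209154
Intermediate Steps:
D = -12 (D = 7 - 1*19 = 7 - 19 = -12)
b(R) = -210*R**2 (b(R) = 6*(-35*R**2) = -210*R**2)
612*M(D) + b(31) = 612*(-12) - 210*31**2 = -7344 - 210*961 = -7344 - 201810 = -209154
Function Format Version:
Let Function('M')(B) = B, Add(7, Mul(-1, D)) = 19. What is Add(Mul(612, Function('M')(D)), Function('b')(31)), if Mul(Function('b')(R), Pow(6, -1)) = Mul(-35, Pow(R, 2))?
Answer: -209154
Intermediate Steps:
D = -12 (D = Add(7, Mul(-1, 19)) = Add(7, -19) = -12)
Function('b')(R) = Mul(-210, Pow(R, 2)) (Function('b')(R) = Mul(6, Mul(-35, Pow(R, 2))) = Mul(-210, Pow(R, 2)))
Add(Mul(612, Function('M')(D)), Function('b')(31)) = Add(Mul(612, -12), Mul(-210, Pow(31, 2))) = Add(-7344, Mul(-210, 961)) = Add(-7344, -201810) = -209154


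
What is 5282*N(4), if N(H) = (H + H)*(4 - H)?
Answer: 0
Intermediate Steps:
N(H) = 2*H*(4 - H) (N(H) = (2*H)*(4 - H) = 2*H*(4 - H))
5282*N(4) = 5282*(2*4*(4 - 1*4)) = 5282*(2*4*(4 - 4)) = 5282*(2*4*0) = 5282*0 = 0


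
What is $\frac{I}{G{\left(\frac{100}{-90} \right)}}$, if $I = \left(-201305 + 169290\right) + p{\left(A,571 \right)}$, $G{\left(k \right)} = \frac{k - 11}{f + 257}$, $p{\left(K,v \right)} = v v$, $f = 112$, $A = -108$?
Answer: $- \frac{976460346}{109} \approx -8.9584 \cdot 10^{6}$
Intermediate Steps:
$p{\left(K,v \right)} = v^{2}$
$G{\left(k \right)} = - \frac{11}{369} + \frac{k}{369}$ ($G{\left(k \right)} = \frac{k - 11}{112 + 257} = \frac{-11 + k}{369} = \left(-11 + k\right) \frac{1}{369} = - \frac{11}{369} + \frac{k}{369}$)
$I = 294026$ ($I = \left(-201305 + 169290\right) + 571^{2} = -32015 + 326041 = 294026$)
$\frac{I}{G{\left(\frac{100}{-90} \right)}} = \frac{294026}{- \frac{11}{369} + \frac{100 \frac{1}{-90}}{369}} = \frac{294026}{- \frac{11}{369} + \frac{100 \left(- \frac{1}{90}\right)}{369}} = \frac{294026}{- \frac{11}{369} + \frac{1}{369} \left(- \frac{10}{9}\right)} = \frac{294026}{- \frac{11}{369} - \frac{10}{3321}} = \frac{294026}{- \frac{109}{3321}} = 294026 \left(- \frac{3321}{109}\right) = - \frac{976460346}{109}$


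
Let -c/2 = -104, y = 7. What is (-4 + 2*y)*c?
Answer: 2080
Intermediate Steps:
c = 208 (c = -2*(-104) = 208)
(-4 + 2*y)*c = (-4 + 2*7)*208 = (-4 + 14)*208 = 10*208 = 2080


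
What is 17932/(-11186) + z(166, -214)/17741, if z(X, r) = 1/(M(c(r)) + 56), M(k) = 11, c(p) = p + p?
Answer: -10657403409/6648102671 ≈ -1.6031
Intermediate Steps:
c(p) = 2*p
z(X, r) = 1/67 (z(X, r) = 1/(11 + 56) = 1/67)
17932/(-11186) + z(166, -214)/17741 = 17932/(-11186) + (1/67)/17741 = 17932*(-1/11186) + (1/67)*(1/17741) = -8966/5593 + 1/1188647 = -10657403409/6648102671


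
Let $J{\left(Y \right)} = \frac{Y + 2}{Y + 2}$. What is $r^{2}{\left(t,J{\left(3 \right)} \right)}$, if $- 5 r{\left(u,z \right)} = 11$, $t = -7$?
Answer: $\frac{121}{25} \approx 4.84$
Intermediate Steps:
$J{\left(Y \right)} = 1$ ($J{\left(Y \right)} = \frac{2 + Y}{2 + Y} = 1$)
$r{\left(u,z \right)} = - \frac{11}{5}$ ($r{\left(u,z \right)} = \left(- \frac{1}{5}\right) 11 = - \frac{11}{5}$)
$r^{2}{\left(t,J{\left(3 \right)} \right)} = \left(- \frac{11}{5}\right)^{2} = \frac{121}{25}$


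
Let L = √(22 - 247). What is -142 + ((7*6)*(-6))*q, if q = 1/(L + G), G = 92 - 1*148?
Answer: -463150/3361 + 3780*I/3361 ≈ -137.8 + 1.1247*I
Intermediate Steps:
G = -56 (G = 92 - 148 = -56)
L = 15*I (L = √(-225) = 15*I ≈ 15.0*I)
q = (-56 - 15*I)/3361 (q = 1/(15*I - 56) = 1/(-56 + 15*I) = (-56 - 15*I)/3361 ≈ -0.016662 - 0.004463*I)
-142 + ((7*6)*(-6))*q = -142 + ((7*6)*(-6))*(-56/3361 - 15*I/3361) = -142 + (42*(-6))*(-56/3361 - 15*I/3361) = -142 - 252*(-56/3361 - 15*I/3361) = -142 + (14112/3361 + 3780*I/3361) = -463150/3361 + 3780*I/3361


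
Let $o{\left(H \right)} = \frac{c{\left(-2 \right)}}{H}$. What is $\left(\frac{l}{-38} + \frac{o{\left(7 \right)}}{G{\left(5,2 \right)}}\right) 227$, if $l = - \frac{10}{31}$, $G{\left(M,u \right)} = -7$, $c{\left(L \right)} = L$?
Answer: $\frac{323021}{28861} \approx 11.192$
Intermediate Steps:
$o{\left(H \right)} = - \frac{2}{H}$
$l = - \frac{10}{31}$ ($l = \left(-10\right) \frac{1}{31} = - \frac{10}{31} \approx -0.32258$)
$\left(\frac{l}{-38} + \frac{o{\left(7 \right)}}{G{\left(5,2 \right)}}\right) 227 = \left(- \frac{10}{31 \left(-38\right)} + \frac{\left(-2\right) \frac{1}{7}}{-7}\right) 227 = \left(\left(- \frac{10}{31}\right) \left(- \frac{1}{38}\right) + \left(-2\right) \frac{1}{7} \left(- \frac{1}{7}\right)\right) 227 = \left(\frac{5}{589} - - \frac{2}{49}\right) 227 = \left(\frac{5}{589} + \frac{2}{49}\right) 227 = \frac{1423}{28861} \cdot 227 = \frac{323021}{28861}$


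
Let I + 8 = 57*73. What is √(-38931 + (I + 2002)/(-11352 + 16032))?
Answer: I*√947392810/156 ≈ 197.31*I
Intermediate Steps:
I = 4153 (I = -8 + 57*73 = -8 + 4161 = 4153)
√(-38931 + (I + 2002)/(-11352 + 16032)) = √(-38931 + (4153 + 2002)/(-11352 + 16032)) = √(-38931 + 6155/4680) = √(-38931 + 6155*(1/4680)) = √(-38931 + 1231/936) = √(-36438185/936) = I*√947392810/156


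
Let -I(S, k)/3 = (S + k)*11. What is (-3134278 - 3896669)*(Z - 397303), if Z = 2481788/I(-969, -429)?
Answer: 1952333635188013/699 ≈ 2.7930e+12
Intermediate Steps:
I(S, k) = -33*S - 33*k (I(S, k) = -3*(S + k)*11 = -3*(11*S + 11*k) = -33*S - 33*k)
Z = 1240894/23067 (Z = 2481788/(-33*(-969) - 33*(-429)) = 2481788/(31977 + 14157) = 2481788/46134 = 2481788*(1/46134) = 1240894/23067 ≈ 53.795)
(-3134278 - 3896669)*(Z - 397303) = (-3134278 - 3896669)*(1240894/23067 - 397303) = -7030947*(-9163347407/23067) = 1952333635188013/699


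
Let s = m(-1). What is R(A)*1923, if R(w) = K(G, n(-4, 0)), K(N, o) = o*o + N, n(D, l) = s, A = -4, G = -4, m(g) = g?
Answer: -5769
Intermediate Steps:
s = -1
n(D, l) = -1
K(N, o) = N + o² (K(N, o) = o² + N = N + o²)
R(w) = -3 (R(w) = -4 + (-1)² = -4 + 1 = -3)
R(A)*1923 = -3*1923 = -5769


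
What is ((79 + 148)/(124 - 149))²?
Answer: 51529/625 ≈ 82.446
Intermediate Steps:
((79 + 148)/(124 - 149))² = (227/(-25))² = (227*(-1/25))² = (-227/25)² = 51529/625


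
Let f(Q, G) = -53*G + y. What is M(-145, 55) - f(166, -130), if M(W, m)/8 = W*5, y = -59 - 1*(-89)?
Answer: -12720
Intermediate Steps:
y = 30 (y = -59 + 89 = 30)
M(W, m) = 40*W (M(W, m) = 8*(W*5) = 8*(5*W) = 40*W)
f(Q, G) = 30 - 53*G (f(Q, G) = -53*G + 30 = 30 - 53*G)
M(-145, 55) - f(166, -130) = 40*(-145) - (30 - 53*(-130)) = -5800 - (30 + 6890) = -5800 - 1*6920 = -5800 - 6920 = -12720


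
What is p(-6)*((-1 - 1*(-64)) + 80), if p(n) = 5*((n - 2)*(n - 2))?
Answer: 45760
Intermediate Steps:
p(n) = 5*(-2 + n)² (p(n) = 5*((-2 + n)*(-2 + n)) = 5*(-2 + n)²)
p(-6)*((-1 - 1*(-64)) + 80) = (5*(-2 - 6)²)*((-1 - 1*(-64)) + 80) = (5*(-8)²)*((-1 + 64) + 80) = (5*64)*(63 + 80) = 320*143 = 45760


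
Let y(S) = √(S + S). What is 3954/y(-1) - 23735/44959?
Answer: -23735/44959 - 1977*I*√2 ≈ -0.52793 - 2795.9*I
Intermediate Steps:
y(S) = √2*√S (y(S) = √(2*S) = √2*√S)
3954/y(-1) - 23735/44959 = 3954/((√2*√(-1))) - 23735/44959 = 3954/((√2*I)) - 23735*1/44959 = 3954/((I*√2)) - 23735/44959 = 3954*(-I*√2/2) - 23735/44959 = -1977*I*√2 - 23735/44959 = -23735/44959 - 1977*I*√2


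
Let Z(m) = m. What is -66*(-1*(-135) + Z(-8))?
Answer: -8382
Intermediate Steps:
-66*(-1*(-135) + Z(-8)) = -66*(-1*(-135) - 8) = -66*(135 - 8) = -66*127 = -8382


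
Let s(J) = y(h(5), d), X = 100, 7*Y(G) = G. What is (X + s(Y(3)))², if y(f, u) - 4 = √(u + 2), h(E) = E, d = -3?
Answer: (104 + I)² ≈ 10815.0 + 208.0*I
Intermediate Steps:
Y(G) = G/7
y(f, u) = 4 + √(2 + u) (y(f, u) = 4 + √(u + 2) = 4 + √(2 + u))
s(J) = 4 + I (s(J) = 4 + √(2 - 3) = 4 + √(-1) = 4 + I)
(X + s(Y(3)))² = (100 + (4 + I))² = (104 + I)²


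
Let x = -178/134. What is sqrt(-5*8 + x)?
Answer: I*sqrt(185523)/67 ≈ 6.4287*I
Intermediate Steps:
x = -89/67 (x = -178*1/134 = -89/67 ≈ -1.3284)
sqrt(-5*8 + x) = sqrt(-5*8 - 89/67) = sqrt(-40 - 89/67) = sqrt(-2769/67) = I*sqrt(185523)/67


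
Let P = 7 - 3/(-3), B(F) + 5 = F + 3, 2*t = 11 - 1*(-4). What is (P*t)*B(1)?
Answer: -60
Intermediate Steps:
t = 15/2 (t = (11 - 1*(-4))/2 = (11 + 4)/2 = (½)*15 = 15/2 ≈ 7.5000)
B(F) = -2 + F (B(F) = -5 + (F + 3) = -5 + (3 + F) = -2 + F)
P = 8 (P = 7 - 3*(-1)/3 = 7 - 1*(-1) = 7 + 1 = 8)
(P*t)*B(1) = (8*(15/2))*(-2 + 1) = 60*(-1) = -60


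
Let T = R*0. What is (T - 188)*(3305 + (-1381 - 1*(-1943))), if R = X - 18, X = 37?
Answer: -726996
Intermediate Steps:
R = 19 (R = 37 - 18 = 19)
T = 0 (T = 19*0 = 0)
(T - 188)*(3305 + (-1381 - 1*(-1943))) = (0 - 188)*(3305 + (-1381 - 1*(-1943))) = -188*(3305 + (-1381 + 1943)) = -188*(3305 + 562) = -188*3867 = -726996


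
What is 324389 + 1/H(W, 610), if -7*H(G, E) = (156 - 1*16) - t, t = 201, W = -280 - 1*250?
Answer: 19787736/61 ≈ 3.2439e+5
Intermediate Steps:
W = -530 (W = -280 - 250 = -530)
H(G, E) = 61/7 (H(G, E) = -((156 - 1*16) - 1*201)/7 = -((156 - 16) - 201)/7 = -(140 - 201)/7 = -1/7*(-61) = 61/7)
324389 + 1/H(W, 610) = 324389 + 1/(61/7) = 324389 + 7/61 = 19787736/61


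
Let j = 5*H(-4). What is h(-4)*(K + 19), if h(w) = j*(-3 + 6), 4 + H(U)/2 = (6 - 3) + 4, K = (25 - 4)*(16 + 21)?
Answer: 71640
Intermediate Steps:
K = 777 (K = 21*37 = 777)
H(U) = 6 (H(U) = -8 + 2*((6 - 3) + 4) = -8 + 2*(3 + 4) = -8 + 2*7 = -8 + 14 = 6)
j = 30 (j = 5*6 = 30)
h(w) = 90 (h(w) = 30*(-3 + 6) = 30*3 = 90)
h(-4)*(K + 19) = 90*(777 + 19) = 90*796 = 71640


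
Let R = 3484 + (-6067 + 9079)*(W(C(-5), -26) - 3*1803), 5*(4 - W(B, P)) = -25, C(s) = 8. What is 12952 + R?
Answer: -16248364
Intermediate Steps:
W(B, P) = 9 (W(B, P) = 4 - ⅕*(-25) = 4 + 5 = 9)
R = -16261316 (R = 3484 + (-6067 + 9079)*(9 - 3*1803) = 3484 + 3012*(9 - 5409) = 3484 + 3012*(-5400) = 3484 - 16264800 = -16261316)
12952 + R = 12952 - 16261316 = -16248364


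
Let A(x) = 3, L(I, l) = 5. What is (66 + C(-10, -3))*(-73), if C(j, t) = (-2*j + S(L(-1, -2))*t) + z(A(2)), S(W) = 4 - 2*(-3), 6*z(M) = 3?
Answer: -8249/2 ≈ -4124.5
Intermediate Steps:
z(M) = ½ (z(M) = (⅙)*3 = ½)
S(W) = 10 (S(W) = 4 + 6 = 10)
C(j, t) = ½ - 2*j + 10*t (C(j, t) = (-2*j + 10*t) + ½ = ½ - 2*j + 10*t)
(66 + C(-10, -3))*(-73) = (66 + (½ - 2*(-10) + 10*(-3)))*(-73) = (66 + (½ + 20 - 30))*(-73) = (66 - 19/2)*(-73) = (113/2)*(-73) = -8249/2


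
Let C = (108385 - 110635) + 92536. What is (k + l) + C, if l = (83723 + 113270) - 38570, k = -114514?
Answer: 134195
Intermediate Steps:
l = 158423 (l = 196993 - 38570 = 158423)
C = 90286 (C = -2250 + 92536 = 90286)
(k + l) + C = (-114514 + 158423) + 90286 = 43909 + 90286 = 134195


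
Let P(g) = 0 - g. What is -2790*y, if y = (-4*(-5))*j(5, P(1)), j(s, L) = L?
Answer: 55800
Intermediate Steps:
P(g) = -g
y = -20 (y = (-4*(-5))*(-1*1) = 20*(-1) = -20)
-2790*y = -2790*(-20) = 55800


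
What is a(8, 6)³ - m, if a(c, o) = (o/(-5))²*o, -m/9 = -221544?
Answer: -31144547304/15625 ≈ -1.9933e+6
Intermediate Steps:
m = 1993896 (m = -9*(-221544) = 1993896)
a(c, o) = o³/25 (a(c, o) = (o*(-⅕))²*o = (-o/5)²*o = (o²/25)*o = o³/25)
a(8, 6)³ - m = ((1/25)*6³)³ - 1*1993896 = ((1/25)*216)³ - 1993896 = (216/25)³ - 1993896 = 10077696/15625 - 1993896 = -31144547304/15625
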